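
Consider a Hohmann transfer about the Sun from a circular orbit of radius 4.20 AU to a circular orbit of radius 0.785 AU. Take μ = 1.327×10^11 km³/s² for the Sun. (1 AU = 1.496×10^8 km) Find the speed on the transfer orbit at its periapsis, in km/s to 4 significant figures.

In km: r₁ = 4.20 × 1.496×10^8 = 6.2832×10^8 km; r₂ = 0.785 × 1.496×10^8 = 1.17436×10^8 km.
Transfer-ellipse semi-major axis a_t = (r₁ + r₂)/2 = (6.2832×10^8 + 1.17436×10^8)/2 = 3.72878×10^8 km.
The periapsis of the transfer ellipse is at r = 1.17436×10^8 km.
Applying v² = μ(2/r − 1/a_t): v = 43.64 km/s.

v = 43.64 km/s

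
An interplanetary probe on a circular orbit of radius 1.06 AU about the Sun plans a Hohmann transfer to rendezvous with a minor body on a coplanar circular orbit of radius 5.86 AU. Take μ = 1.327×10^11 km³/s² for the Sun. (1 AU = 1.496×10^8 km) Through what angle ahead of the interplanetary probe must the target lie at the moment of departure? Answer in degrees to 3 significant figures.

φ = 98.3°

In km: r₁ = 1.06 × 1.496×10^8 = 1.58576×10^8 km; r₂ = 5.86 × 1.496×10^8 = 8.76656×10^8 km.
The Hohmann ellipse has a_t = (r₁ + r₂)/2 = 5.17616×10^8 km.
Transfer time t = π√(a_t³/μ) = 1.01561×10^8 s.
The target's mean motion on its circular orbit is ω₂ = √(μ/r₂³) = 1.40343×10^-8 rad/s.
Angle swept by the target during transfer: ω₂·t = 1.42534 rad = 81.67°.
Arrival is 180° from departure on the ellipse, so φ = 180° − 81.67° = 98.3°.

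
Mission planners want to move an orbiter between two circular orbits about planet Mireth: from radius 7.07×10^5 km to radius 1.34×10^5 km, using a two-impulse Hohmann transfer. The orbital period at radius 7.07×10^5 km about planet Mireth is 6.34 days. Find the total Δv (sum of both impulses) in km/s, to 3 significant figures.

From Kepler's third law T² = 4π²r³/μ at r = 7.07×10^5 km, T = 6.34 days = 6.34 × 86400 s = 5.47776×10^5 s: μ = 4π²r³/T² = 4.64956×10^7 km³/s².
Semi-major axis of the transfer orbit: a_t = (7.070×10^5 + 1.340×10^5)/2 = 4.205×10^5 km.
At r₁ the circular-orbit speed is v₁ = √(μ/r₁) = 8.110 km/s.
On the transfer ellipse at r₁, vis-viva gives v_a = √[μ(2/r₁ − 1/a_t)] = 4.578 km/s.
First burn Δv₁ = |v_a − v₁| = 3.532 km/s.
At r₂, v₂ = √(μ/r₂) = 18.6275 km/s.
Transfer-orbit speed at r₂: v_p = √[μ(2/r₂ − 1/a_t)] = 24.1535 km/s.
Second burn Δv₂ = |v₂ − v_p| = 5.526 km/s.
Δv = Δv₁ + Δv₂ = 3.532 + 5.526 = 9.058 km/s.

Δv = 9.06 km/s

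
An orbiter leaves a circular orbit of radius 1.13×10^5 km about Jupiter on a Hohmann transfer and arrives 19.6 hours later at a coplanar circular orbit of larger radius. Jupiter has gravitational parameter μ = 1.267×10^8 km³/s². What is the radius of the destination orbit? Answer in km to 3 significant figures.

Transfer time t = 19.6 hours = 70560 s, and t = π√(a_t³/μ).
So a_t = (μ t²/π²)^(1/3) = (1.267×10^8 × (70560)² / π²)^(1/3) = 3.9982×10^5 km.
Since a_t = (r₁ + r₂)/2, r₂ = 2a_t − r₁ = 2×3.9982×10^5 − 1.130×10^5 = 6.8664×10^5 km.

r₂ = 6.87×10^5 km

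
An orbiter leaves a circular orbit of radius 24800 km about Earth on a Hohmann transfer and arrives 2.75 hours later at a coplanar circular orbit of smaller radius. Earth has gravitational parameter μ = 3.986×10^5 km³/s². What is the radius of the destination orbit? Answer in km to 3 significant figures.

r₂ = 6840 km

Transfer time t = 2.75 hours = 9900 s, and t = π√(a_t³/μ).
So a_t = (μ t²/π²)^(1/3) = (3.986×10^5 × (9900)² / π²)^(1/3) = 15819 km.
Since a_t = (r₁ + r₂)/2, r₂ = 2a_t − r₁ = 2×15819 − 24800 = 6838 km.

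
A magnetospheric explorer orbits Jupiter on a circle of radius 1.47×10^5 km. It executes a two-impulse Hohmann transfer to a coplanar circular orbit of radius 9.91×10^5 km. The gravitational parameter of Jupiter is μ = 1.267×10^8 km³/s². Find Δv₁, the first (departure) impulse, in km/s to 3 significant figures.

Δv₁ = 9.39 km/s

Semi-major axis of the transfer orbit: a_t = (1.470×10^5 + 9.910×10^5)/2 = 5.690×10^5 km.
On the circular orbit at r = 1.470×10^5 km, v_c = √(μ/r) = 29.3582 km/s.
Transfer-orbit speed at the same r (vis-viva, a = a_t): v_t = √[μ(2/r − 1/a_t)] = 38.7445 km/s.
Δv₁ = |v_t − v_c| = |38.7445 − 29.3582| = 9.386 km/s.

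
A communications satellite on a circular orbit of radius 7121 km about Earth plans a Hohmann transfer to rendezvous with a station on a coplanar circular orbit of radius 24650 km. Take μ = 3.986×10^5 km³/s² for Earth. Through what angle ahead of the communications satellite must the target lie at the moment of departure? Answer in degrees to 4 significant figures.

φ = 86.88°

Semi-major axis of the transfer orbit: a_t = (7121 + 24650)/2 = 15885.5 km.
The half-period of the transfer ellipse is t = π√(a_t³/μ) = 9962.83 s.
Target angular speed ω₂ = √(μ/r₂³) = 1.63134×10^-4 rad/s.
Angle swept by the target during transfer: ω₂·t = 1.6253 rad = 93.12°.
Arrival is 180° from departure on the ellipse, so φ = 180° − 93.12° = 86.88°.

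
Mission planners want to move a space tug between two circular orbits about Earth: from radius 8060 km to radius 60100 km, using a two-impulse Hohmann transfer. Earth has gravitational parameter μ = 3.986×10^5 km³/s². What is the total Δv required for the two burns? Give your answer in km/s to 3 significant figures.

Transfer-ellipse semi-major axis a_t = (r₁ + r₂)/2 = (8060 + 60100)/2 = 34080 km.
At r₁ the circular-orbit speed is v₁ = √(μ/r₁) = 7.0324 km/s.
On the transfer ellipse at r₁, v² = μ(2/r − 1/a) gives v_p = √[μ(2/r₁ − 1/a_t)] = 9.3387 km/s.
First burn Δv₁ = |v_p − v₁| = 2.306 km/s.
At r₂, v₂ = √(μ/r₂) = 2.575 km/s.
Transfer-orbit speed at r₂: v_a = √[μ(2/r₂ − 1/a_t)] = 1.252 km/s.
Second burn Δv₂ = |v₂ − v_a| = 1.323 km/s.
Δv = Δv₁ + Δv₂ = 2.306 + 1.323 = 3.629 km/s.

Δv = 3.63 km/s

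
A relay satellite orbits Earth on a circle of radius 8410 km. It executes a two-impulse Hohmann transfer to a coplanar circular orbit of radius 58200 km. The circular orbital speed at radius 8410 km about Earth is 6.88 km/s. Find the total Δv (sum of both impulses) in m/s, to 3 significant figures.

From the circular-orbit relation v² = μ/r at r = 8410 km: μ = v²r = (6.88)² × 8410 = 3.98082×10^5 km³/s².
The Hohmann ellipse has a_t = (r₁ + r₂)/2 = 33305 km.
Circular speed at r₁: v₁ = √(μ/r₁) = √(3.98082×10^5/8410) = 6.880 km/s.
On the transfer ellipse at r₁, vis-viva gives v_p = √[μ(2/r₁ − 1/a_t)] = 9.095 km/s.
First burn Δv₁ = |v_p − v₁| = 2.215 km/s.
At r₂, v₂ = √(μ/r₂) = 2.615 km/s.
Transfer-orbit speed at r₂: v_a = √[μ(2/r₂ − 1/a_t)] = 1.314 km/s.
Second burn Δv₂ = |v₂ − v_a| = 1.301 km/s.
Δv = Δv₁ + Δv₂ = 2.215 + 1.301 = 3.516 km/s.

Δv = 3520 m/s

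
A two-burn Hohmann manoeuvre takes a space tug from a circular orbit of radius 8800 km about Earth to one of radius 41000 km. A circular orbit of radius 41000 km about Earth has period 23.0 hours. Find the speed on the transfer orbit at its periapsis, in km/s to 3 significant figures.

From Kepler's third law T² = 4π²r³/μ at r = 41000 km, T = 23.0 hours = 23.0 × 3600 s = 82800 s: μ = 4π²r³/T² = 3.96872×10^5 km³/s².
The Hohmann ellipse has a_t = (r₁ + r₂)/2 = 24900 km.
The periapsis of the transfer ellipse is at r = 8800 km.
Vis-viva: v = √[μ(2/r − 1/a_t)] = √[3.96872×10^5 × (2/8800 − 1/24900)] = 8.617 km/s.

v = 8.62 km/s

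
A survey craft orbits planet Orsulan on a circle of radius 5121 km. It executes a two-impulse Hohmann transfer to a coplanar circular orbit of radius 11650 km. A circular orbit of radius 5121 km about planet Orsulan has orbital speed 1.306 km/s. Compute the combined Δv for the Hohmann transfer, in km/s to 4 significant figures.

Δv = 0.4226 km/s

From the circular-orbit relation v² = μ/r at r = 5121 km: μ = v²r = (1.306)² × 5121 = 8734.56 km³/s².
Semi-major axis of the transfer orbit: a_t = (5121 + 11650)/2 = 8385.5 km.
Circular speed at r₁: v₁ = √(μ/r₁) = √(8734.56/5121) = 1.3060 km/s.
Transfer-orbit speed at r₁ (vis-viva): v_p = √[μ(2/r₁ − 1/a_t)] = 1.5394 km/s.
First burn Δv₁ = |v_p − v₁| = 0.2334 km/s.
At r₂, v₂ = √(μ/r₂) = 0.8659 km/s.
Transfer-orbit speed at r₂: v_a = √[μ(2/r₂ − 1/a_t)] = 0.6767 km/s.
Second burn Δv₂ = |v₂ − v_a| = 0.1892 km/s.
Δv = Δv₁ + Δv₂ = 0.2334 + 0.1892 = 0.4226 km/s.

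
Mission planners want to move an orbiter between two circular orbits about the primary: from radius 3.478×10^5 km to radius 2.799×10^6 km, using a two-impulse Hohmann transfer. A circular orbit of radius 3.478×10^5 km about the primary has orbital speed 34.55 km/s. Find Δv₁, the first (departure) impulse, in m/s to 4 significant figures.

Δv₁ = 11530 m/s

From the circular-orbit relation v² = μ/r at r = 3.478×10^5 km: μ = v²r = (34.55)² × 3.478×10^5 = 4.15170×10^8 km³/s².
The Hohmann ellipse has a_t = (r₁ + r₂)/2 = 1.5734×10^6 km.
On the circular orbit at r = 3.478×10^5 km, v_c = √(μ/r) = 34.55 km/s.
Vis-viva on the transfer ellipse at r = 3.478×10^5 km gives v_t = √[μ(2/r − 1/a_t)] = 46.08 km/s.
Δv₁ = |v_t − v_c| = |46.08 − 34.55| = 11.53 km/s.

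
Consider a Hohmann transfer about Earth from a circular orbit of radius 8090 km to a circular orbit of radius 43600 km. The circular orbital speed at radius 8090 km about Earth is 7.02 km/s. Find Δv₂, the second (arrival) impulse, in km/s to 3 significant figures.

Δv₂ = 1.33 km/s

From the circular-orbit relation v² = μ/r at r = 8090 km: μ = v²r = (7.02)² × 8090 = 3.98678×10^5 km³/s².
Transfer-ellipse semi-major axis a_t = (r₁ + r₂)/2 = (8090 + 43600)/2 = 25845 km.
On the circular orbit at r = 43600 km, v_c = √(μ/r) = 3.024 km/s.
Vis-viva on the transfer ellipse at r = 43600 km gives v_t = √[μ(2/r − 1/a_t)] = 1.692 km/s.
Δv₂ = |v_t − v_c| = |1.692 − 3.024| = 1.332 km/s.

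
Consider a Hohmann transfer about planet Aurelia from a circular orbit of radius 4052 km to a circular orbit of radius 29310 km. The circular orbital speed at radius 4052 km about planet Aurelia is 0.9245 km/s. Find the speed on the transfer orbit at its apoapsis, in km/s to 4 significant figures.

From the circular-orbit relation v² = μ/r at r = 4052 km: μ = v²r = (0.9245)² × 4052 = 3463.25 km³/s².
Transfer-ellipse semi-major axis a_t = (r₁ + r₂)/2 = (4052 + 29310)/2 = 16681 km.
The apoapsis of the transfer ellipse is at r = 29310 km.
From the vis-viva equation, v = √[μ(2/r − 1/a_t)] = 0.1694 km/s.

v = 0.1694 km/s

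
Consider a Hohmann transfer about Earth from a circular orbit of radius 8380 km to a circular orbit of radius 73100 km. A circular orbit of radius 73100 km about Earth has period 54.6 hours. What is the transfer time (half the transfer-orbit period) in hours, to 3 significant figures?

t = 11.4 hours

From Kepler's third law T² = 4π²r³/μ at r = 73100 km, T = 54.6 hours = 54.6 × 3600 s = 1.9656×10^5 s: μ = 4π²r³/T² = 3.99137×10^5 km³/s².
Semi-major axis of the transfer orbit: a_t = (8380 + 73100)/2 = 40740 km.
Transfer time t = π√(a_t³/μ) = π√((40740)³ / 3.99137×10^5) = 40890 s.
Converting: 40890 s ÷ 3600 s/hour = 11.4 hours.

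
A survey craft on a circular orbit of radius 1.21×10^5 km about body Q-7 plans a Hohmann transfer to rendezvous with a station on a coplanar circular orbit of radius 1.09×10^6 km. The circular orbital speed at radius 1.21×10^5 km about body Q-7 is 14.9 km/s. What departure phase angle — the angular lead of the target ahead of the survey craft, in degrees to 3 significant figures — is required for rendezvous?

From the circular-orbit relation v² = μ/r at r = 1.21×10^5 km: μ = v²r = (14.9)² × 1.21×10^5 = 2.68632×10^7 km³/s².
Transfer-ellipse semi-major axis a_t = (r₁ + r₂)/2 = (1.210×10^5 + 1.090×10^6)/2 = 6.055×10^5 km.
The half-period of the transfer ellipse is t = π√(a_t³/μ) = 2.85589×10^5 s.
The target's mean motion on its circular orbit is ω₂ = √(μ/r₂³) = 4.55448×10^-6 rad/s.
Angle swept by the target during transfer: ω₂·t = 1.30071 rad = 74.53°.
Arrival is 180° from departure on the ellipse, so φ = 180° − 74.53° = 105°.

φ = 105°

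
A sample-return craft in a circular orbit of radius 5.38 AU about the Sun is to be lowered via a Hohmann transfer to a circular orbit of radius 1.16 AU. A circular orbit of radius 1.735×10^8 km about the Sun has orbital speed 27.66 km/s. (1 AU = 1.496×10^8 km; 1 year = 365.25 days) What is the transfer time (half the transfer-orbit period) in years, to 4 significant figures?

From the circular-orbit relation v² = μ/r at r = 1.735×10^8 km: μ = v²r = (27.66)² × 1.735×10^8 = 1.32741×10^11 km³/s².
In km: r₁ = 5.38 × 1.496×10^8 = 8.04848×10^8 km; r₂ = 1.16 × 1.496×10^8 = 1.73536×10^8 km.
The Hohmann ellipse has a_t = (r₁ + r₂)/2 = 4.89192×10^8 km.
Transfer time t = π√(a_t³/μ) = π√((4.89192×10^8)³ / 1.32741×10^11) = 9.330×10^7 s.
Converting: 9.330×10^7 s ÷ 3.15576×10^7 s/year (365.25 × 86400) = 2.956 years.

t = 2.956 years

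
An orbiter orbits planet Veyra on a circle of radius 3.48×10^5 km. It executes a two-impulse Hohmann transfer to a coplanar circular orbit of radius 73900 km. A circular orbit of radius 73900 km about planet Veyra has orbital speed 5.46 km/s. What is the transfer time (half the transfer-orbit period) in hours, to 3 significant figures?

From the circular-orbit relation v² = μ/r at r = 73900 km: μ = v²r = (5.46)² × 73900 = 2.20308×10^6 km³/s².
Transfer-ellipse semi-major axis a_t = (r₁ + r₂)/2 = (3.480×10^5 + 73900)/2 = 2.1095×10^5 km.
Half the transfer-orbit period gives t = π√(a_t³/μ) = 2.051×10^5 s.
Converting: 2.051×10^5 s ÷ 3600 s/hour = 57.0 hours.

t = 57.0 hours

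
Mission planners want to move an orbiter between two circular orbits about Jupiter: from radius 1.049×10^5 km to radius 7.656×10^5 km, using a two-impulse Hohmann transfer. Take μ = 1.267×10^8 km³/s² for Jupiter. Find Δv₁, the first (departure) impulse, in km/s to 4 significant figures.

Δv₁ = 11.34 km/s

The Hohmann ellipse has a_t = (r₁ + r₂)/2 = 4.3525×10^5 km.
Circular speed at r = 1.049×10^5 km: v_c = √(μ/r) = 34.75 km/s.
Transfer-orbit speed at the same r (vis-viva, a = a_t): v_t = √[μ(2/r − 1/a_t)] = 46.09 km/s.
Δv₁ = |v_t − v_c| = |46.09 − 34.75| = 11.34 km/s.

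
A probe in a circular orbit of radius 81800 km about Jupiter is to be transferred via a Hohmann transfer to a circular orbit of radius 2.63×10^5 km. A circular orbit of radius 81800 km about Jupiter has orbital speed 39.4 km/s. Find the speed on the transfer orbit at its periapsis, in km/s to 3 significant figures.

From the circular-orbit relation v² = μ/r at r = 81800 km: μ = v²r = (39.4)² × 81800 = 1.26983×10^8 km³/s².
Transfer-ellipse semi-major axis a_t = (r₁ + r₂)/2 = (81800 + 2.630×10^5)/2 = 1.724×10^5 km.
At periapsis, r = 81800 km.
Applying v² = μ(2/r − 1/a_t): v = 48.66 km/s.

v = 48.7 km/s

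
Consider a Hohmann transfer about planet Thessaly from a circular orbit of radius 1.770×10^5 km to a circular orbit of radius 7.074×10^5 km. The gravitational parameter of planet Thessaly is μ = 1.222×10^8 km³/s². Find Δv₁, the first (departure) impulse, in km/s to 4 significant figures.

Transfer-ellipse semi-major axis a_t = (r₁ + r₂)/2 = (1.770×10^5 + 7.074×10^5)/2 = 4.422×10^5 km.
On the circular orbit at r = 1.770×10^5 km, v_c = √(μ/r) = 26.275 km/s.
Vis-viva on the transfer ellipse at r = 1.770×10^5 km gives v_t = √[μ(2/r − 1/a_t)] = 33.233 km/s.
Δv₁ = |v_t − v_c| = |33.233 − 26.275| = 6.958 km/s.

Δv₁ = 6.958 km/s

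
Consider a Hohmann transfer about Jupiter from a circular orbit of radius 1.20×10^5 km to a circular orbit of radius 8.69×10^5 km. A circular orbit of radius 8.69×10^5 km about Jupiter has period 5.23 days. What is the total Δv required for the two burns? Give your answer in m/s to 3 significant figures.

From Kepler's third law T² = 4π²r³/μ at r = 8.69×10^5 km, T = 5.23 days = 5.23 × 86400 s = 4.51872×10^5 s: μ = 4π²r³/T² = 1.26879×10^8 km³/s².
Transfer-ellipse semi-major axis a_t = (r₁ + r₂)/2 = (1.200×10^5 + 8.690×10^5)/2 = 4.945×10^5 km.
Circular speed at r₁: v₁ = √(μ/r₁) = √(1.26879×10^8/1.200×10^5) = 32.52 km/s.
On the transfer ellipse at r₁, vis-viva equation gives v_p = √[μ(2/r₁ − 1/a_t)] = 43.11 km/s.
First burn Δv₁ = |v_p − v₁| = 10.59 km/s.
Circular speed at r₂: v₂ = √(μ/r₂) = 12.083 km/s.
Transfer-orbit speed at r₂: v_a = √[μ(2/r₂ − 1/a_t)] = 5.9524 km/s.
Second burn Δv₂ = |v₂ − v_a| = 6.131 km/s.
Δv = Δv₁ + Δv₂ = 10.59 + 6.131 = 16.72 km/s.

Δv = 16700 m/s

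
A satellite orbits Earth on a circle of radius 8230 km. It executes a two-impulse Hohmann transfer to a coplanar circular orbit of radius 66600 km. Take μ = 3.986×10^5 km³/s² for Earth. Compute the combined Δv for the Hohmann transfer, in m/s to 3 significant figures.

Δv = 3620 m/s

Semi-major axis of the transfer orbit: a_t = (8230 + 66600)/2 = 37415 km.
Circular speed at r₁: v₁ = √(μ/r₁) = √(3.986×10^5/8230) = 6.959 km/s.
On the transfer ellipse at r₁, v² = μ(2/r − 1/a) gives v_p = √[μ(2/r₁ − 1/a_t)] = 9.285 km/s.
First burn Δv₁ = |v_p − v₁| = 2.326 km/s.
Circular speed at r₂: v₂ = √(μ/r₂) = 2.446 km/s.
Transfer-orbit speed at r₂: v_a = √[μ(2/r₂ − 1/a_t)] = 1.147 km/s.
Second burn Δv₂ = |v₂ − v_a| = 1.299 km/s.
Total Δv = Δv₁ + Δv₂ = 3.625 km/s.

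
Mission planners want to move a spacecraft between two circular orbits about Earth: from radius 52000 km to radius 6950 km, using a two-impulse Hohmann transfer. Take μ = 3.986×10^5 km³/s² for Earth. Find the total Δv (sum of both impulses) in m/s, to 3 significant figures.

Transfer-ellipse semi-major axis a_t = (r₁ + r₂)/2 = (52000 + 6950)/2 = 29475 km.
At r₁ the circular-orbit speed is v₁ = √(μ/r₁) = 2.7686 km/s.
On the transfer ellipse at r₁, vis-viva equation gives v_a = √[μ(2/r₁ − 1/a_t)] = 1.3444 km/s.
First burn Δv₁ = |v_a − v₁| = 1.424 km/s.
At r₂, v₂ = √(μ/r₂) = 7.5731 km/s.
Transfer-orbit speed at r₂: v_p = √[μ(2/r₂ − 1/a_t)] = 10.059 km/s.
Second burn Δv₂ = |v₂ − v_p| = 2.486 km/s.
Δv = Δv₁ + Δv₂ = 1.424 + 2.486 = 3.910 km/s.

Δv = 3910 m/s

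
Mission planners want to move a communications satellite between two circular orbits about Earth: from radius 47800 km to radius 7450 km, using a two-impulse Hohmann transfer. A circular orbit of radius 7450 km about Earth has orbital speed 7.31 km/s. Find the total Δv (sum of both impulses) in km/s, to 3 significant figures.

From the circular-orbit relation v² = μ/r at r = 7450 km: μ = v²r = (7.31)² × 7450 = 3.98099×10^5 km³/s².
Transfer-ellipse semi-major axis a_t = (r₁ + r₂)/2 = (47800 + 7450)/2 = 27625 km.
Circular speed at r₁: v₁ = √(μ/r₁) = √(3.98099×10^5/47800) = 2.886 km/s.
On the transfer ellipse at r₁, vis-viva equation gives v_a = √[μ(2/r₁ − 1/a_t)] = 1.499 km/s.
First burn Δv₁ = |v_a − v₁| = 1.387 km/s.
At r₂, v₂ = √(μ/r₂) = 7.310 km/s.
Transfer-orbit speed at r₂: v_p = √[μ(2/r₂ − 1/a_t)] = 9.616 km/s.
Second burn Δv₂ = |v₂ − v_p| = 2.306 km/s.
Total Δv = Δv₁ + Δv₂ = 3.693 km/s.

Δv = 3.69 km/s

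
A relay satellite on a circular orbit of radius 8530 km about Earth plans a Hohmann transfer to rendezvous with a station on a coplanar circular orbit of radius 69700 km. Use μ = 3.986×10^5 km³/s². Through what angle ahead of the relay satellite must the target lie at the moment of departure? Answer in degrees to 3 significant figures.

φ = 104°

The Hohmann ellipse has a_t = (r₁ + r₂)/2 = 39115 km.
The half-period of the transfer ellipse is t = π√(a_t³/μ) = 38494 s.
Target angular speed ω₂ = √(μ/r₂³) = 3.4310×10^-5 rad/s.
Angle swept by the target during transfer: ω₂·t = 1.3207 rad = 75.67°.
Arrival is 180° from departure on the ellipse, so φ = 180° − 75.67° = 104°.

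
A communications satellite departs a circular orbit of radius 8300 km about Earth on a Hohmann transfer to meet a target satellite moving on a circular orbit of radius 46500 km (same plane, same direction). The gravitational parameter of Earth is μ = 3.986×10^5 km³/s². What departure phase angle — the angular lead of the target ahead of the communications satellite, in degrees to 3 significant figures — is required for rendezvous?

Semi-major axis of the transfer orbit: a_t = (8300 + 46500)/2 = 27400 km.
The half-period of the transfer ellipse is t = π√(a_t³/μ) = 22570 s.
The target's mean motion on its circular orbit is ω₂ = √(μ/r₂³) = 6.296×10^-5 rad/s.
Angle swept by the target during transfer: ω₂·t = 1.421 rad = 81.42°.
Arrival is 180° from departure on the ellipse, so φ = 180° − 81.42° = 98.6°.

φ = 98.6°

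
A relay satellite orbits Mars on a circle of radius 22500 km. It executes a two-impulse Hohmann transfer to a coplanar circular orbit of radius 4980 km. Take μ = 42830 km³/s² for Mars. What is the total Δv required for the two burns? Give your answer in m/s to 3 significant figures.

The Hohmann ellipse has a_t = (r₁ + r₂)/2 = 13740 km.
Circular speed at r₁: v₁ = √(μ/r₁) = √(42830/22500) = 1.3797 km/s.
Transfer-orbit speed at r₁ (v² = μ(2/r − 1/a)): v_a = √[μ(2/r₁ − 1/a_t)] = 0.83062 km/s.
First burn Δv₁ = |v_a − v₁| = 0.5491 km/s.
At r₂, v₂ = √(μ/r₂) = 2.9326 km/s.
Transfer-orbit speed at r₂: v_p = √[μ(2/r₂ − 1/a_t)] = 3.7528 km/s.
Second burn Δv₂ = |v₂ − v_p| = 0.8202 km/s.
Δv = Δv₁ + Δv₂ = 0.5491 + 0.8202 = 1.369 km/s.

Δv = 1370 m/s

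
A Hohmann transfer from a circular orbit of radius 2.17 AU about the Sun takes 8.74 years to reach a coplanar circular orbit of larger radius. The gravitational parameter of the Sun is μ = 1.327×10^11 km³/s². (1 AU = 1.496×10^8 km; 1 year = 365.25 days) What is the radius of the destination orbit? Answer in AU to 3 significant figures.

r₂ = 11.3 AU

In km: r₁ = 2.17 × 1.496×10^8 = 3.24632×10^8 km.
Transfer time t = 8.74 years × 365.25 × 86400 s = 2.75813424×10^8 s, and t = π√(a_t³/μ).
So a_t = (μ t²/π²)^(1/3) = (1.327×10^11 × (2.75813424×10^8)² / π²)^(1/3) = 1.0076×10^9 km.
Since a_t = (r₁ + r₂)/2, r₂ = 2a_t − r₁ = 2×1.0076×10^9 − 3.24632×10^8 = 1.690568×10^9 km.
In AU: r₂ = 1.690568×10^9 / 1.496×10^8 = 11.3 AU.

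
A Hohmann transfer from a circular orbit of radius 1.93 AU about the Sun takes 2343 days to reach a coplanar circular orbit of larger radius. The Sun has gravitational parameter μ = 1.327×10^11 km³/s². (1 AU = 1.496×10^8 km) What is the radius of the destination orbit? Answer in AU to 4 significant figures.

In km: r₁ = 1.93 × 1.496×10^8 = 2.88728×10^8 km.
Transfer time t = 2343 days = 2.024352×10^8 s, and t = π√(a_t³/μ).
So a_t = (μ t²/π²)^(1/3) = (1.327×10^11 × (2.024352×10^8)² / π²)^(1/3) = 8.1981×10^8 km.
Since a_t = (r₁ + r₂)/2, r₂ = 2a_t − r₁ = 2×8.1981×10^8 − 2.88728×10^8 = 1.350892×10^9 km.
In AU: r₂ = 1.350892×10^9 / 1.496×10^8 = 9.030 AU.

r₂ = 9.030 AU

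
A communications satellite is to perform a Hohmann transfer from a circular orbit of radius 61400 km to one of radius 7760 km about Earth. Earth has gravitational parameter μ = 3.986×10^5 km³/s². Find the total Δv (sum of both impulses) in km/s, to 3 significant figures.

Δv = 3.72 km/s

Transfer-ellipse semi-major axis a_t = (r₁ + r₂)/2 = (61400 + 7760)/2 = 34580 km.
At r₁ the circular-orbit speed is v₁ = √(μ/r₁) = 2.548 km/s.
On the transfer ellipse at r₁, vis-viva equation gives v_a = √[μ(2/r₁ − 1/a_t)] = 1.207 km/s.
First burn Δv₁ = |v_a − v₁| = 1.341 km/s.
At r₂, v₂ = √(μ/r₂) = 7.167 km/s.
Transfer-orbit speed at r₂: v_p = √[μ(2/r₂ − 1/a_t)] = 9.550 km/s.
Second burn Δv₂ = |v₂ − v_p| = 2.383 km/s.
Δv = Δv₁ + Δv₂ = 1.341 + 2.383 = 3.724 km/s.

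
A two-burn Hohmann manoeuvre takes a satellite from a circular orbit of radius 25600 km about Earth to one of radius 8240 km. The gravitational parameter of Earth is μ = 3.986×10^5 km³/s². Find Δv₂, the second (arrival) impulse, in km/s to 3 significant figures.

Semi-major axis of the transfer orbit: a_t = (25600 + 8240)/2 = 16920 km.
On the circular orbit at r = 8240 km, v_c = √(μ/r) = 6.955 km/s.
Transfer-orbit speed at the same r (vis-viva, a = a_t): v_t = √[μ(2/r − 1/a_t)] = 8.555 km/s.
Δv₂ = |v_t − v_c| = |8.555 − 6.955| = 1.600 km/s.

Δv₂ = 1.60 km/s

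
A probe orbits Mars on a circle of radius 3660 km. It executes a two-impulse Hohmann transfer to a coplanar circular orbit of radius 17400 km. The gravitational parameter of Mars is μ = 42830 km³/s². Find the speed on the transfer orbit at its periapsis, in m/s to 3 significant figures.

v = 4400 m/s

The Hohmann ellipse has a_t = (r₁ + r₂)/2 = 10530 km.
The periapsis of the transfer ellipse is at r = 3660 km.
Applying v² = μ(2/r − 1/a_t): v = 4.397 km/s.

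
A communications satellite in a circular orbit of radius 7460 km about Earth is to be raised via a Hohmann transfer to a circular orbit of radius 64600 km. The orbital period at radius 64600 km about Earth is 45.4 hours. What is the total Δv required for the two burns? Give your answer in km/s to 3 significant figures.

Δv = 3.83 km/s

From Kepler's third law T² = 4π²r³/μ at r = 64600 km, T = 45.4 hours = 45.4 × 3600 s = 1.6344×10^5 s: μ = 4π²r³/T² = 3.98419×10^5 km³/s².
Transfer-ellipse semi-major axis a_t = (r₁ + r₂)/2 = (7460 + 64600)/2 = 36030 km.
At r₁ the circular-orbit speed is v₁ = √(μ/r₁) = 7.308 km/s.
Transfer-orbit speed at r₁ (vis-viva): v_p = √[μ(2/r₁ − 1/a_t)] = 9.786 km/s.
First burn Δv₁ = |v_p − v₁| = 2.478 km/s.
Circular speed at r₂: v₂ = √(μ/r₂) = 2.483 km/s.
Transfer-orbit speed at r₂: v_a = √[μ(2/r₂ − 1/a_t)] = 1.130 km/s.
Second burn Δv₂ = |v₂ − v_a| = 1.353 km/s.
Total Δv = Δv₁ + Δv₂ = 3.831 km/s.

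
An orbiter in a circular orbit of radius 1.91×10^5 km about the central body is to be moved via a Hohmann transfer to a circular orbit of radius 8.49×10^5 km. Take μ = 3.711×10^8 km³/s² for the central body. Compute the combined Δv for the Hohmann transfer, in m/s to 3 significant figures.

Transfer-ellipse semi-major axis a_t = (r₁ + r₂)/2 = (1.910×10^5 + 8.490×10^5)/2 = 5.200×10^5 km.
At r₁ the circular-orbit speed is v₁ = √(μ/r₁) = 44.08 km/s.
Transfer-orbit speed at r₁ (v² = μ(2/r − 1/a)): v_p = √[μ(2/r₁ − 1/a_t)] = 56.32 km/s.
First burn Δv₁ = |v_p − v₁| = 12.24 km/s.
At r₂, v₂ = √(μ/r₂) = 20.907 km/s.
Transfer-orbit speed at r₂: v_a = √[μ(2/r₂ − 1/a_t)] = 12.671 km/s.
Second burn Δv₂ = |v₂ − v_a| = 8.236 km/s.
Total Δv = Δv₁ + Δv₂ = 20.48 km/s.

Δv = 20500 m/s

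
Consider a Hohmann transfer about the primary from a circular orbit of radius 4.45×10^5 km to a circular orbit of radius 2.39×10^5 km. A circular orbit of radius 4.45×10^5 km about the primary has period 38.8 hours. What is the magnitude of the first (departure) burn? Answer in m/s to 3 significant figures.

Δv₁ = 3280 m/s

From Kepler's third law T² = 4π²r³/μ at r = 4.45×10^5 km, T = 38.8 hours = 38.8 × 3600 s = 1.3968×10^5 s: μ = 4π²r³/T² = 1.78308×10^8 km³/s².
The Hohmann ellipse has a_t = (r₁ + r₂)/2 = 3.420×10^5 km.
Circular speed at r = 4.450×10^5 km: v_c = √(μ/r) = 20.0173 km/s.
Transfer-orbit speed at the same r (vis-viva, a = a_t): v_t = √[μ(2/r − 1/a_t)] = 16.7337 km/s.
Δv₁ = |v_t − v_c| = |16.7337 − 20.0173| = 3.284 km/s.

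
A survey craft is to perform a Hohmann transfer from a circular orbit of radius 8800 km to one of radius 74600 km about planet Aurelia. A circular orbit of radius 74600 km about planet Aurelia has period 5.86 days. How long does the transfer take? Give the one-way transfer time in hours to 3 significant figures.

t = 29.4 hours

From Kepler's third law T² = 4π²r³/μ at r = 74600 km, T = 5.86 days = 5.86 × 86400 s = 5.06304×10^5 s: μ = 4π²r³/T² = 63937.2 km³/s².
The Hohmann ellipse has a_t = (r₁ + r₂)/2 = 41700 km.
By Kepler's third law the transfer-orbit period is T = 2π√(a_t³/μ), so t = T/2 = 1.058×10^5 s.
Converting: 1.058×10^5 s ÷ 3600 s/hour = 29.4 hours.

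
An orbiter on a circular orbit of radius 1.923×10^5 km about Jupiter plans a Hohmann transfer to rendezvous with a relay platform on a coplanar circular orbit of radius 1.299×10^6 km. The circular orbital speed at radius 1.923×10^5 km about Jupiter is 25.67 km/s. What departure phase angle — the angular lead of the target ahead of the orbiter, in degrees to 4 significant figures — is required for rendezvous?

φ = 101.7°

From the circular-orbit relation v² = μ/r at r = 1.923×10^5 km: μ = v²r = (25.67)² × 1.923×10^5 = 1.26716×10^8 km³/s².
The Hohmann ellipse has a_t = (r₁ + r₂)/2 = 7.4565×10^5 km.
Transfer time t = π√(a_t³/μ) = 1.797×10^5 s.
Target angular speed ω₂ = √(μ/r₂³) = 7.603×10^-6 rad/s.
Angle swept by the target during transfer: ω₂·t = 1.3663 rad = 78.28°.
The orbiter traverses 180° on the transfer ellipse, so the target must lead by 180° − 78.28° = 101.7°.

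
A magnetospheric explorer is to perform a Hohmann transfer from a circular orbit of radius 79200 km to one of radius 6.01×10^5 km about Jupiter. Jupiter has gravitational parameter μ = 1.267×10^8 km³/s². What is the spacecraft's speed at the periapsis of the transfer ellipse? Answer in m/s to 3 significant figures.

Transfer-ellipse semi-major axis a_t = (r₁ + r₂)/2 = (79200 + 6.010×10^5)/2 = 3.401×10^5 km.
The periapsis of the transfer ellipse is at r = 79200 km.
From the vis-viva equation, v = √[μ(2/r − 1/a_t)] = 53.17 km/s.

v = 53200 m/s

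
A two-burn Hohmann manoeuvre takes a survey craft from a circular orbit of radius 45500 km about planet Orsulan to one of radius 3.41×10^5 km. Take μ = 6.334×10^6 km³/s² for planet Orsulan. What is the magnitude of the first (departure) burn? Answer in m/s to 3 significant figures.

Δv₁ = 3870 m/s

The Hohmann ellipse has a_t = (r₁ + r₂)/2 = 1.9325×10^5 km.
Circular speed at r = 45500 km: v_c = √(μ/r) = 11.799 km/s.
Transfer-orbit speed at the same r (vis-viva, a = a_t): v_t = √[μ(2/r − 1/a_t)] = 15.673 km/s.
Δv₁ = |v_t − v_c| = |15.673 − 11.799| = 3.874 km/s.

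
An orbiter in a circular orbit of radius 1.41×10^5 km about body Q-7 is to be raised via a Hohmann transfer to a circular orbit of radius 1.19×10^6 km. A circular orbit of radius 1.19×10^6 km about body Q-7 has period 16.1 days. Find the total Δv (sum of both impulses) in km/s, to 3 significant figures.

Δv = 8.17 km/s

From Kepler's third law T² = 4π²r³/μ at r = 1.19×10^6 km, T = 16.1 days = 16.1 × 86400 s = 1.39104×10^6 s: μ = 4π²r³/T² = 3.43812×10^7 km³/s².
Semi-major axis of the transfer orbit: a_t = (1.410×10^5 + 1.190×10^6)/2 = 6.655×10^5 km.
At r₁ the circular-orbit speed is v₁ = √(μ/r₁) = 15.615 km/s.
Transfer-orbit speed at r₁ (v² = μ(2/r − 1/a)): v_p = √[μ(2/r₁ − 1/a_t)] = 20.881 km/s.
First burn Δv₁ = |v_p − v₁| = 5.266 km/s.
Circular speed at r₂: v₂ = √(μ/r₂) = 5.375 km/s.
Transfer-orbit speed at r₂: v_a = √[μ(2/r₂ − 1/a_t)] = 2.474 km/s.
Second burn Δv₂ = |v₂ − v_a| = 2.901 km/s.
Total Δv = Δv₁ + Δv₂ = 8.167 km/s.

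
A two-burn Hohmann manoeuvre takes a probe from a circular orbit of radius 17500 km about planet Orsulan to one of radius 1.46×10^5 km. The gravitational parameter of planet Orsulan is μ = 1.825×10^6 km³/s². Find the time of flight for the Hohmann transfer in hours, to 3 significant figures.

t = 15.1 hours

The Hohmann ellipse has a_t = (r₁ + r₂)/2 = 81750 km.
Transfer time t = π√(a_t³/μ) = π√((81750)³ / 1.825×10^6) = 54360 s.
Converting: 54360 s ÷ 3600 s/hour = 15.1 hours.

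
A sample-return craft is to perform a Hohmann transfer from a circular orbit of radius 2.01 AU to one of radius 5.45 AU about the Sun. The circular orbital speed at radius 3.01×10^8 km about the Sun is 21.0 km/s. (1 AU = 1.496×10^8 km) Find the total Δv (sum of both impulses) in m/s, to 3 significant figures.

Δv = 7780 m/s

From the circular-orbit relation v² = μ/r at r = 3.01×10^8 km: μ = v²r = (21.0)² × 3.01×10^8 = 1.32741×10^11 km³/s².
In km: r₁ = 2.01 × 1.496×10^8 = 3.00696×10^8 km; r₂ = 5.45 × 1.496×10^8 = 8.1532×10^8 km.
The Hohmann ellipse has a_t = (r₁ + r₂)/2 = 5.58008×10^8 km.
Circular speed at r₁: v₁ = √(μ/r₁) = √(1.32741×10^11/3.00696×10^8) = 21.011 km/s.
Transfer-orbit speed at r₁ (v² = μ(2/r − 1/a)): v_p = √[μ(2/r₁ − 1/a_t)] = 25.397 km/s.
First burn Δv₁ = |v_p − v₁| = 4.386 km/s.
Circular speed at r₂: v₂ = √(μ/r₂) = 12.76 km/s.
Transfer-orbit speed at r₂: v_a = √[μ(2/r₂ − 1/a_t)] = 9.367 km/s.
Second burn Δv₂ = |v₂ − v_a| = 3.393 km/s.
Δv = Δv₁ + Δv₂ = 4.386 + 3.393 = 7.779 km/s.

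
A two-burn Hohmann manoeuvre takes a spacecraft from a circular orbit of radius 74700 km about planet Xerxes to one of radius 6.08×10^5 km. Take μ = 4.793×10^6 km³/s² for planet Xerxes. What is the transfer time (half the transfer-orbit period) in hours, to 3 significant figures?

Transfer-ellipse semi-major axis a_t = (r₁ + r₂)/2 = (74700 + 6.080×10^5)/2 = 3.4135×10^5 km.
By Kepler's third law the transfer-orbit period is T = 2π√(a_t³/μ), so t = T/2 = 2.862×10^5 s.
Converting: 2.862×10^5 s ÷ 3600 s/hour = 79.5 hours.

t = 79.5 hours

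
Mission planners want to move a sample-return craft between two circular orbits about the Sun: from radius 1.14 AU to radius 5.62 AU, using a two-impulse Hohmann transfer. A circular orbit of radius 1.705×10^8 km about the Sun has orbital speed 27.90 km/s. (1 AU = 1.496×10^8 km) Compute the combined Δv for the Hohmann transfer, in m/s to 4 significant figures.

From the circular-orbit relation v² = μ/r at r = 1.705×10^8 km: μ = v²r = (27.90)² × 1.705×10^8 = 1.32719×10^11 km³/s².
In km: r₁ = 1.14 × 1.496×10^8 = 1.70544×10^8 km; r₂ = 5.62 × 1.496×10^8 = 8.40752×10^8 km.
The Hohmann ellipse has a_t = (r₁ + r₂)/2 = 5.05648×10^8 km.
At r₁ the circular-orbit speed is v₁ = √(μ/r₁) = 27.896 km/s.
On the transfer ellipse at r₁, vis-viva equation gives v_p = √[μ(2/r₁ − 1/a_t)] = 35.971 km/s.
First burn Δv₁ = |v_p − v₁| = 8.075 km/s.
Circular speed at r₂: v₂ = √(μ/r₂) = 12.564 km/s.
Transfer-orbit speed at r₂: v_a = √[μ(2/r₂ − 1/a_t)] = 7.2967 km/s.
Second burn Δv₂ = |v₂ − v_a| = 5.267 km/s.
Total Δv = Δv₁ + Δv₂ = 13.34 km/s.

Δv = 13340 m/s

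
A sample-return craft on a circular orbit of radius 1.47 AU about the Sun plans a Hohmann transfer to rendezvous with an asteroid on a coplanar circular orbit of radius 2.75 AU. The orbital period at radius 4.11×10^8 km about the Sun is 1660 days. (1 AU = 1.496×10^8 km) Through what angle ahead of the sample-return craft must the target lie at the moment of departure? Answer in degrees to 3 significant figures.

φ = 59.0°

From Kepler's third law T² = 4π²r³/μ at r = 4.11×10^8 km, T = 1660 days = 1660 × 86400 s = 1.43424×10^8 s: μ = 4π²r³/T² = 1.33242×10^11 km³/s².
In km: r₁ = 1.47 × 1.496×10^8 = 2.19912×10^8 km; r₂ = 2.75 × 1.496×10^8 = 4.114×10^8 km.
Semi-major axis of the transfer orbit: a_t = (2.19912×10^8 + 4.114×10^8)/2 = 3.15656×10^8 km.
The half-period of the transfer ellipse is t = π√(a_t³/μ) = 4.827×10^7 s.
Target angular speed ω₂ = √(μ/r₂³) = 4.374×10^-8 rad/s.
Angle swept by the target during transfer: ω₂·t = 2.111 rad = 121.0°.
Arrival is 180° from departure on the ellipse, so φ = 180° − 121.0° = 59.0°.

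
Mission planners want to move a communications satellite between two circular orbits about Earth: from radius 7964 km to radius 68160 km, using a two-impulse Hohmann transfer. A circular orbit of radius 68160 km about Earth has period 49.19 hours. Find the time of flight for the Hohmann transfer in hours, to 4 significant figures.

t = 10.26 hours

From Kepler's third law T² = 4π²r³/μ at r = 68160 km, T = 49.19 hours = 49.19 × 3600 s = 1.77084×10^5 s: μ = 4π²r³/T² = 3.98648×10^5 km³/s².
Transfer-ellipse semi-major axis a_t = (r₁ + r₂)/2 = (7964 + 68160)/2 = 38062 km.
By Kepler's third law the transfer-orbit period is T = 2π√(a_t³/μ), so t = T/2 = 36950 s.
Converting: 36950 s ÷ 3600 s/hour = 10.26 hours.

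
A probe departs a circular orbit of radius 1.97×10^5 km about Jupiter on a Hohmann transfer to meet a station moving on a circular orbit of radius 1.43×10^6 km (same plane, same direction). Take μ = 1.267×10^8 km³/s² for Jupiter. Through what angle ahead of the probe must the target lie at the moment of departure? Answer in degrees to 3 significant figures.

φ = 103°

Semi-major axis of the transfer orbit: a_t = (1.970×10^5 + 1.430×10^6)/2 = 8.135×10^5 km.
Transfer time t = π√(a_t³/μ) = 2.048×10^5 s.
Target angular speed ω₂ = √(μ/r₂³) = 6.582×10^-6 rad/s.
Angle swept by the target during transfer: ω₂·t = 1.348 rad = 77.23°.
Arrival is 180° from departure on the ellipse, so φ = 180° − 77.23° = 103°.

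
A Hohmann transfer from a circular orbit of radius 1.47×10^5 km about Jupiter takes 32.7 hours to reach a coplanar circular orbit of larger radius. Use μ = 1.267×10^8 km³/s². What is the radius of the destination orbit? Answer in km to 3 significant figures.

Transfer time t = 32.7 hours = 1.1772×10^5 s, and t = π√(a_t³/μ).
So a_t = (μ t²/π²)^(1/3) = (1.267×10^8 × (1.1772×10^5)² / π²)^(1/3) = 5.6242×10^5 km.
Since a_t = (r₁ + r₂)/2, r₂ = 2a_t − r₁ = 2×5.6242×10^5 − 1.470×10^5 = 9.7784×10^5 km.

r₂ = 9.78×10^5 km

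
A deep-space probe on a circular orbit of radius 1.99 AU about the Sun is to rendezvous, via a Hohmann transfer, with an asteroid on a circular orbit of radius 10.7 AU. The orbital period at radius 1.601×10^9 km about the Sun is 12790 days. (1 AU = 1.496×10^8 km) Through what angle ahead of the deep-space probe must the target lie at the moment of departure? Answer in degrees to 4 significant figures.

φ = 97.81°

From Kepler's third law T² = 4π²r³/μ at r = 1.601×10^9 km, T = 12790 days = 12790 × 86400 s = 1.105056×10^9 s: μ = 4π²r³/T² = 1.32668×10^11 km³/s².
In km: r₁ = 1.99 × 1.496×10^8 = 2.97704×10^8 km; r₂ = 10.7 × 1.496×10^8 = 1.60072×10^9 km.
Semi-major axis of the transfer orbit: a_t = (2.97704×10^8 + 1.60072×10^9)/2 = 9.49212×10^8 km.
The half-period of the transfer ellipse is t = π√(a_t³/μ) = 2.52239×10^8 s.
Target angular speed ω₂ = √(μ/r₂³) = 5.68734×10^-9 rad/s.
Angle swept by the target during transfer: ω₂·t = 1.43457 rad = 82.19°.
The deep-space probe traverses 180° on the transfer ellipse, so the target must lead by 180° − 82.19° = 97.81°.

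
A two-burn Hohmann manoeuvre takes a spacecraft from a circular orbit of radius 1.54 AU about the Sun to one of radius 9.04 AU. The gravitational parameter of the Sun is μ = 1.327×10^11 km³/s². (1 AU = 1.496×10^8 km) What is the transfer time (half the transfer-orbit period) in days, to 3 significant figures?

t = 2220 days

In km: r₁ = 1.54 × 1.496×10^8 = 2.30384×10^8 km; r₂ = 9.04 × 1.496×10^8 = 1.352384×10^9 km.
The Hohmann ellipse has a_t = (r₁ + r₂)/2 = 7.91384×10^8 km.
By Kepler's third law the transfer-orbit period is T = 2π√(a_t³/μ), so t = T/2 = 1.920×10^8 s.
Converting: 1.920×10^8 s ÷ 86400 s/day = 2220 days.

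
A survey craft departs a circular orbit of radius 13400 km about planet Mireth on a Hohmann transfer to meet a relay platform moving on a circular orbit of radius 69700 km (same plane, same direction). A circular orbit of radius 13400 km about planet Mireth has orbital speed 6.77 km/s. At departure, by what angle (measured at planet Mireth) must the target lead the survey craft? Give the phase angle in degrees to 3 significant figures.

φ = 97.2°

From the circular-orbit relation v² = μ/r at r = 13400 km: μ = v²r = (6.77)² × 13400 = 6.14161×10^5 km³/s².
Transfer-ellipse semi-major axis a_t = (r₁ + r₂)/2 = (13400 + 69700)/2 = 41550 km.
The half-period of the transfer ellipse is t = π√(a_t³/μ) = 33952.00 s.
The target's mean motion on its circular orbit is ω₂ = √(μ/r₂³) = 4.258846×10^-5 rad/s.
Angle swept by the target during transfer: ω₂·t = 1.445963 rad = 82.848°.
The survey craft traverses 180° on the transfer ellipse, so the target must lead by 180° − 82.848° = 97.2°.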